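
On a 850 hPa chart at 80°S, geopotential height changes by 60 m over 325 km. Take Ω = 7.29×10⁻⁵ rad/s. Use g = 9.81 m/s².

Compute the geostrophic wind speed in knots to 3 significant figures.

24.5 knots

Coriolis parameter at 80°S:
f = 2Ω sin φ = 2 × 7.29×10⁻⁵ × sin 80° = 1.44×10⁻⁴ s⁻¹
Height gradient: |∂Z/∂n| = 60 m / 325000 m = 1.85×10⁻⁴
On a pressure surface, geostrophic balance gives V_g = (g/f)|∂Z/∂n|:
V_g = 9.81 × 1.85×10⁻⁴ / 1.44×10⁻⁴ = 12.6 m/s
Converting: 12.6 m/s × 1.944 = 24.5 knots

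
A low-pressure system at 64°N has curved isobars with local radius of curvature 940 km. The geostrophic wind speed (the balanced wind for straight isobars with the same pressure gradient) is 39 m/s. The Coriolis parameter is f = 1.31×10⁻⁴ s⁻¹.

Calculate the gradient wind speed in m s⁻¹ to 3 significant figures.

31.1 m s⁻¹

Around a low, centrifugal force acts outward with Coriolis, so pressure-gradient force balances both:
(1/ρ)|∂P/∂n| = fV + V²/R  →  V² + fR·V − fR·V_g = 0
With fR = 1.31×10⁻⁴ × 940×10³ m = 123 m/s:
V = [−fR + √((fR)² + 4 fR V_g)]/2 = [−123 + √(123² + 4×123×39)]/2 = 31.1 m/s
Subgeostrophic (V < V_g = 39 m/s), as expected around a low.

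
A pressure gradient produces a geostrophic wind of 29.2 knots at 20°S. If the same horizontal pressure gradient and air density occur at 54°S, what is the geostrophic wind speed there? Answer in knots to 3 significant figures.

12.3 knots

With the same pressure gradient and density, V_g ∝ 1/f ∝ 1/sin φ.
V₂ = V₁ · sin φ₁ / sin φ₂ = 29.2 × sin 20° / sin 54°
V₂ = 29.2 × 0.3420/0.8090 = 12.3 knots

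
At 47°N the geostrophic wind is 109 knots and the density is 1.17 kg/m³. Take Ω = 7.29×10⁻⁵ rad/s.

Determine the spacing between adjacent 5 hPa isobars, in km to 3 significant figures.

71.5 km

Coriolis parameter at 47°N:
f = 2Ω sin φ = 2 × 7.29×10⁻⁵ × sin 47° = 1.07×10⁻⁴ s⁻¹
Wind speed in SI: 109 knots = 56.1 m/s
Geostrophic balance rearranged: |∂P/∂n| = f ρ V_g
|∂P/∂n| = 1.07×10⁻⁴ × 1.17 × 56.1 = 7.00×10⁻³ Pa/m
Isobar spacing: Δn = ΔP/|∂P/∂n| = 500 Pa / 7.00×10⁻³ Pa/m = 71472 m ≈ 71.5 km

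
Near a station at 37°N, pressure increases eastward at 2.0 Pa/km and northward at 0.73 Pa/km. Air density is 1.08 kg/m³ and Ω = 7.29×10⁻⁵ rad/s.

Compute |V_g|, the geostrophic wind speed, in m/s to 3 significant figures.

22.5 m/s

Coriolis parameter at 37°N:
f = 2Ω sin φ = 2 × 7.29×10⁻⁵ × sin 37° = 8.77×10⁻⁵ s⁻¹
Component geostrophic relations (x east, y north):
u_g = −(1/(fρ)) ∂P/∂y,  v_g = (1/(fρ)) ∂P/∂x
u_g = −(0.73×10⁻³)/(8.77×10⁻⁵ × 1.08) = −7.70 m/s;  v_g = (2.0×10⁻³)/(8.77×10⁻⁵ × 1.08) = 21.1 m/s
|V_g| = √(u_g² + v_g²) = 22.5 m/s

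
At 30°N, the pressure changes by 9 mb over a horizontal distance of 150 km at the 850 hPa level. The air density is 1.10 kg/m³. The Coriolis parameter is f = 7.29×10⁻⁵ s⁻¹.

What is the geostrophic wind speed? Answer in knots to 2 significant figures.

Pressure gradient: |∂P/∂n| = 900 Pa / 150000 m = 6.00×10⁻³ Pa/m
Geostrophic balance (pressure-gradient force = Coriolis force):
V_g = (1/(fρ)) |∂P/∂n| = 6.00×10⁻³ / (7.29×10⁻⁵ × 1.10) = 74.8 m/s
Converting: 74.8 m/s × 1.944 = 150 knots

150 knots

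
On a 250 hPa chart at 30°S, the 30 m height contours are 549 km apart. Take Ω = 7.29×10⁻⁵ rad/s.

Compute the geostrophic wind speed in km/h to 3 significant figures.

26.5 km/h

Coriolis parameter at 30°S:
f = 2Ω sin φ = 2 × 7.29×10⁻⁵ × sin 30° = 7.29×10⁻⁵ s⁻¹
Height gradient: |∂Z/∂n| = 30 m / 549000 m = 5.46×10⁻⁵
On a pressure surface, geostrophic balance gives V_g = (g/f)|∂Z/∂n|:
V_g = 9.81 × 5.46×10⁻⁵ / 7.29×10⁻⁵ = 7.35 m/s
Converting: 7.35 m/s × 3.6 = 26.5 km/h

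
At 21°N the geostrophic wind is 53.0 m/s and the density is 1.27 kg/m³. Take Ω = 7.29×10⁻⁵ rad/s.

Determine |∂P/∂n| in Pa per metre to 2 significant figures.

Coriolis parameter at 21°N:
f = 2Ω sin φ = 2 × 7.29×10⁻⁵ × sin 21° = 5.23×10⁻⁵ s⁻¹
Geostrophic balance rearranged: |∂P/∂n| = f ρ V_g
|∂P/∂n| = 5.23×10⁻⁵ × 1.27 × 53.0 = 3.52×10⁻³ Pa/m

3.5×10⁻³ Pa/m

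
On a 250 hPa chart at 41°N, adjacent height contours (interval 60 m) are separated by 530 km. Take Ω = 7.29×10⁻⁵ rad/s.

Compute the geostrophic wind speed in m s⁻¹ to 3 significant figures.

11.6 m s⁻¹

Coriolis parameter at 41°N:
f = 2Ω sin φ = 2 × 7.29×10⁻⁵ × sin 41° = 9.57×10⁻⁵ s⁻¹
Height gradient: |∂Z/∂n| = 60 m / 530000 m = 1.13×10⁻⁴
On a pressure surface, geostrophic balance gives V_g = (g/f)|∂Z/∂n|:
V_g = 9.81 × 1.13×10⁻⁴ / 9.57×10⁻⁵ = 11.6 m/s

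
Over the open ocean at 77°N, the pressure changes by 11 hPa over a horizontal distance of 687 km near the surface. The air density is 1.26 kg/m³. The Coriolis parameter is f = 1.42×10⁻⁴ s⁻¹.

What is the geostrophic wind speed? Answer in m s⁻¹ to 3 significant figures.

8.95 m s⁻¹

Pressure gradient: |∂P/∂n| = 1100 Pa / 687000 m = 1.60×10⁻³ Pa/m
Geostrophic balance (pressure-gradient force = Coriolis force):
V_g = (1/(fρ)) |∂P/∂n| = 1.60×10⁻³ / (1.42×10⁻⁴ × 1.26) = 8.95 m/s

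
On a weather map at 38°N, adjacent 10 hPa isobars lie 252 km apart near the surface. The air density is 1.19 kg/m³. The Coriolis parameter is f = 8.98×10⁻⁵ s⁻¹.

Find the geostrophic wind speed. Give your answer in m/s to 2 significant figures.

Pressure gradient: |∂P/∂n| = 1000 Pa / 252000 m = 3.97×10⁻³ Pa/m
Geostrophic balance (pressure-gradient force = Coriolis force):
V_g = (1/(fρ)) |∂P/∂n| = 3.97×10⁻³ / (8.98×10⁻⁵ × 1.19) = 37.1 m/s

37 m/s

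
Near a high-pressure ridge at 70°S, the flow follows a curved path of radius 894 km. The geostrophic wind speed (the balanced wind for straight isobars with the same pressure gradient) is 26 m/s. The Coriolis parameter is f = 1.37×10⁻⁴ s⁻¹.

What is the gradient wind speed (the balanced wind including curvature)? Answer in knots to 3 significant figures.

72.8 knots

Around a high, pressure-gradient force acts outward with centrifugal, so Coriolis balances both:
fV = (1/ρ)|∂P/∂n| + V²/R  →  V² − fR·V + fR·V_g = 0
With fR = 1.37×10⁻⁴ × 894×10³ m = 122 m/s:
V = [fR − √((fR)² − 4 fR V_g)]/2 = [122 − √(122² − 4×122×26)]/2 = 37.5 m/s
Supergeostrophic (V > V_g = 26 m/s), as expected around a high.
Converting: 37.5 m/s × 1.944 = 72.8 knots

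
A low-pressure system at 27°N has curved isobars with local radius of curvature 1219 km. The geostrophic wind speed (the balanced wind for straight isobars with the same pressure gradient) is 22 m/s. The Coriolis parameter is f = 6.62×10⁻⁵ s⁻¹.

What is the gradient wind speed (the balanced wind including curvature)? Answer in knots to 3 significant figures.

Around a low, centrifugal force acts outward with Coriolis, so pressure-gradient force balances both:
(1/ρ)|∂P/∂n| = fV + V²/R  →  V² + fR·V − fR·V_g = 0
With fR = 6.62×10⁻⁵ × 1219×10³ m = 80.7 m/s:
V = [−fR + √((fR)² + 4 fR V_g)]/2 = [−80.7 + √(80.7² + 4×80.7×22)]/2 = 18 m/s
Subgeostrophic (V < V_g = 22 m/s), as expected around a low.
Converting: 18 m/s × 1.944 = 35.0 knots

35.0 knots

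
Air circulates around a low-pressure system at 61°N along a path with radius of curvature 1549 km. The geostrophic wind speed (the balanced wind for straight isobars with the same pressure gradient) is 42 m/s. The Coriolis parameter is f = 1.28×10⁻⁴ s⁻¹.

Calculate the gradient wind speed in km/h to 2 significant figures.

130 km/h

Around a low, centrifugal force acts outward with Coriolis, so pressure-gradient force balances both:
(1/ρ)|∂P/∂n| = fV + V²/R  →  V² + fR·V − fR·V_g = 0
With fR = 1.28×10⁻⁴ × 1549×10³ m = 198 m/s:
V = [−fR + √((fR)² + 4 fR V_g)]/2 = [−198 + √(198² + 4×198×42)]/2 = 35.6 m/s
Subgeostrophic (V < V_g = 42 m/s), as expected around a low.
Converting: 35.6 m/s × 3.6 = 130 km/h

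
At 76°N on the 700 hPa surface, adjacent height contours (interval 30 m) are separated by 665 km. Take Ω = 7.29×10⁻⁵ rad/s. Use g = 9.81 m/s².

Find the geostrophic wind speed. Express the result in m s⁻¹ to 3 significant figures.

3.13 m s⁻¹

Coriolis parameter at 76°N:
f = 2Ω sin φ = 2 × 7.29×10⁻⁵ × sin 76° = 1.41×10⁻⁴ s⁻¹
Height gradient: |∂Z/∂n| = 30 m / 665000 m = 4.51×10⁻⁵
On a pressure surface, geostrophic balance gives V_g = (g/f)|∂Z/∂n|:
V_g = 9.81 × 4.51×10⁻⁵ / 1.41×10⁻⁴ = 3.13 m/s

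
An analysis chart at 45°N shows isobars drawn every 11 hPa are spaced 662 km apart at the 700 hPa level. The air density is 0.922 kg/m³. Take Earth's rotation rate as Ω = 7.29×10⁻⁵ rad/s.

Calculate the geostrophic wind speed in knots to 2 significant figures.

Coriolis parameter at 45°N:
f = 2Ω sin φ = 2 × 7.29×10⁻⁵ × sin 45° = 1.03×10⁻⁴ s⁻¹
Pressure gradient: |∂P/∂n| = 1100 Pa / 662000 m = 1.66×10⁻³ Pa/m
Geostrophic balance (pressure-gradient force = Coriolis force):
V_g = (1/(fρ)) |∂P/∂n| = 1.66×10⁻³ / (1.03×10⁻⁴ × 0.922) = 17.5 m/s
Converting: 17.5 m/s × 1.944 = 34 knots

34 knots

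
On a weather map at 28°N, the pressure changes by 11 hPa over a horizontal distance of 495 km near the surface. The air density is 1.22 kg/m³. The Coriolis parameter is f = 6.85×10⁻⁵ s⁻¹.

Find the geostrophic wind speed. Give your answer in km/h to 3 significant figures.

95.7 km/h

Pressure gradient: |∂P/∂n| = 1100 Pa / 495000 m = 2.22×10⁻³ Pa/m
Geostrophic balance (pressure-gradient force = Coriolis force):
V_g = (1/(fρ)) |∂P/∂n| = 2.22×10⁻³ / (6.85×10⁻⁵ × 1.22) = 26.6 m/s
Converting: 26.6 m/s × 3.6 = 95.7 km/h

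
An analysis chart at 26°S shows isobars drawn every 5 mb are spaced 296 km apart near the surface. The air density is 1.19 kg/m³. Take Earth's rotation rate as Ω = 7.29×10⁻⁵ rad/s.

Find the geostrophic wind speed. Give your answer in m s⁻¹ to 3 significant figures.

22.2 m s⁻¹

Coriolis parameter at 26°S:
f = 2Ω sin φ = 2 × 7.29×10⁻⁵ × sin 26° = 6.39×10⁻⁵ s⁻¹
Pressure gradient: |∂P/∂n| = 500 Pa / 296000 m = 1.69×10⁻³ Pa/m
Geostrophic balance (pressure-gradient force = Coriolis force):
V_g = (1/(fρ)) |∂P/∂n| = 1.69×10⁻³ / (6.39×10⁻⁵ × 1.19) = 22.2 m/s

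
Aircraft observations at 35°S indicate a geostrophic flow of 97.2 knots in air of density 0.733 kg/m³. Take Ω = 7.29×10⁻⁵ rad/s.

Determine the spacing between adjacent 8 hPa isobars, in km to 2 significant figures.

260 km

Coriolis parameter at 35°S:
f = 2Ω sin φ = 2 × 7.29×10⁻⁵ × sin 35° = 8.36×10⁻⁵ s⁻¹
Wind speed in SI: 97.2 knots = 50.0 m/s
Geostrophic balance rearranged: |∂P/∂n| = f ρ V_g
|∂P/∂n| = 8.36×10⁻⁵ × 0.733 × 50.0 = 3.07×10⁻³ Pa/m
Isobar spacing: Δn = ΔP/|∂P/∂n| = 800 Pa / 3.07×10⁻³ Pa/m = 260995 m ≈ 260 km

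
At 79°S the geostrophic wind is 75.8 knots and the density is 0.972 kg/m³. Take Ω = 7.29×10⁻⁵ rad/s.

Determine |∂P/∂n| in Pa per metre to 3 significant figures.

Coriolis parameter at 79°S:
f = 2Ω sin φ = 2 × 7.29×10⁻⁵ × sin 79° = 1.43×10⁻⁴ s⁻¹
Wind speed in SI: 75.8 knots = 39.0 m/s
Geostrophic balance rearranged: |∂P/∂n| = f ρ V_g
|∂P/∂n| = 1.43×10⁻⁴ × 0.972 × 39.0 = 5.42×10⁻³ Pa/m

5.42×10⁻³ Pa/m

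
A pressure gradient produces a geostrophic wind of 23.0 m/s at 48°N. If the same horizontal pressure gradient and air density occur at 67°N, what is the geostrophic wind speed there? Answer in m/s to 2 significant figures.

19 m/s

With the same pressure gradient and density, V_g ∝ 1/f ∝ 1/sin φ.
V₂ = V₁ · sin φ₁ / sin φ₂ = 23.0 × sin 48° / sin 67°
V₂ = 23.0 × 0.7431/0.9205 = 19 m/s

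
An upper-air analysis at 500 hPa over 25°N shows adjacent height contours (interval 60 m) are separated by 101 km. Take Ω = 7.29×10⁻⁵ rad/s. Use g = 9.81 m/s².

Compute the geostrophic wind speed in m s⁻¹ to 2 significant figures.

Coriolis parameter at 25°N:
f = 2Ω sin φ = 2 × 7.29×10⁻⁵ × sin 25° = 6.16×10⁻⁵ s⁻¹
Height gradient: |∂Z/∂n| = 60 m / 101000 m = 5.94×10⁻⁴
On a pressure surface, geostrophic balance gives V_g = (g/f)|∂Z/∂n|:
V_g = 9.81 × 5.94×10⁻⁴ / 6.16×10⁻⁵ = 94.6 m/s

95 m s⁻¹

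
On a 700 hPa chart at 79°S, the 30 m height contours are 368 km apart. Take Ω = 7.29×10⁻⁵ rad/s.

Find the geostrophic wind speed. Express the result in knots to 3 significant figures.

Coriolis parameter at 79°S:
f = 2Ω sin φ = 2 × 7.29×10⁻⁵ × sin 79° = 1.43×10⁻⁴ s⁻¹
Height gradient: |∂Z/∂n| = 30 m / 368000 m = 8.15×10⁻⁵
On a pressure surface, geostrophic balance gives V_g = (g/f)|∂Z/∂n|:
V_g = 9.81 × 8.15×10⁻⁵ / 1.43×10⁻⁴ = 5.59 m/s
Converting: 5.59 m/s × 1.944 = 10.9 knots

10.9 knots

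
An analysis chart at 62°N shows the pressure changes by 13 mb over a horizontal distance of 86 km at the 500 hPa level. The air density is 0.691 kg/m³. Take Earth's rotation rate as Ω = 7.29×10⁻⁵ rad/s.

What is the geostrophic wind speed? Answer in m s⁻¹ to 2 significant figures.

Coriolis parameter at 62°N:
f = 2Ω sin φ = 2 × 7.29×10⁻⁵ × sin 62° = 1.29×10⁻⁴ s⁻¹
Pressure gradient: |∂P/∂n| = 1300 Pa / 86000 m = 1.51×10⁻² Pa/m
Geostrophic balance (pressure-gradient force = Coriolis force):
V_g = (1/(fρ)) |∂P/∂n| = 1.51×10⁻² / (1.29×10⁻⁴ × 0.691) = 170 m/s

170 m s⁻¹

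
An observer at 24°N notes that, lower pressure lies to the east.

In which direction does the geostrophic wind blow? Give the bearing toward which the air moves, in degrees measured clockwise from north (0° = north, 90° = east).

180°

The pressure-gradient force points toward the east (bearing 090°).
Geostrophic balance: in the Northern Hemisphere the Coriolis force deflects motion to the right, so the geostrophic wind blows 90° to the right of the pressure-gradient force (low pressure on the left).
Rotating 090° by 90° clockwise gives 180° — the wind blows toward the south.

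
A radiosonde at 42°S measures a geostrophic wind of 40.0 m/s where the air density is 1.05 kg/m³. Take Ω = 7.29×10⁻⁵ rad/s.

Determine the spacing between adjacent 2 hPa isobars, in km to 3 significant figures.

48.8 km

Coriolis parameter at 42°S:
f = 2Ω sin φ = 2 × 7.29×10⁻⁵ × sin 42° = 9.76×10⁻⁵ s⁻¹
Geostrophic balance rearranged: |∂P/∂n| = f ρ V_g
|∂P/∂n| = 9.76×10⁻⁵ × 1.05 × 40.0 = 4.10×10⁻³ Pa/m
Isobar spacing: Δn = ΔP/|∂P/∂n| = 200 Pa / 4.10×10⁻³ Pa/m = 48810 m ≈ 48.8 km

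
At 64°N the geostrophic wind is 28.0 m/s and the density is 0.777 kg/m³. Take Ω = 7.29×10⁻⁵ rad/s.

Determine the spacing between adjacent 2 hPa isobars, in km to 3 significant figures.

70.2 km

Coriolis parameter at 64°N:
f = 2Ω sin φ = 2 × 7.29×10⁻⁵ × sin 64° = 1.31×10⁻⁴ s⁻¹
Geostrophic balance rearranged: |∂P/∂n| = f ρ V_g
|∂P/∂n| = 1.31×10⁻⁴ × 0.777 × 28.0 = 2.85×10⁻³ Pa/m
Isobar spacing: Δn = ΔP/|∂P/∂n| = 200 Pa / 2.85×10⁻³ Pa/m = 70151 m ≈ 70.2 km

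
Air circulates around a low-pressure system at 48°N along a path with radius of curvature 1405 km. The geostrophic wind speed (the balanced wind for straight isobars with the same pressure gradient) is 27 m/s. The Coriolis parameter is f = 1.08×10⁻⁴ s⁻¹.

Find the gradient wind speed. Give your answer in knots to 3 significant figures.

45.5 knots

Around a low, centrifugal force acts outward with Coriolis, so pressure-gradient force balances both:
(1/ρ)|∂P/∂n| = fV + V²/R  →  V² + fR·V − fR·V_g = 0
With fR = 1.08×10⁻⁴ × 1405×10³ m = 152 m/s:
V = [−fR + √((fR)² + 4 fR V_g)]/2 = [−152 + √(152² + 4×152×27)]/2 = 23.4 m/s
Subgeostrophic (V < V_g = 27 m/s), as expected around a low.
Converting: 23.4 m/s × 1.944 = 45.5 knots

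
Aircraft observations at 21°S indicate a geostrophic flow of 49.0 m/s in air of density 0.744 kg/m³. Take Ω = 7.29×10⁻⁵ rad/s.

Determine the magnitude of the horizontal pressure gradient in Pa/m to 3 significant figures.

Coriolis parameter at 21°S:
f = 2Ω sin φ = 2 × 7.29×10⁻⁵ × sin 21° = 5.23×10⁻⁵ s⁻¹
Geostrophic balance rearranged: |∂P/∂n| = f ρ V_g
|∂P/∂n| = 5.23×10⁻⁵ × 0.744 × 49.0 = 1.90×10⁻³ Pa/m

1.90×10⁻³ Pa/m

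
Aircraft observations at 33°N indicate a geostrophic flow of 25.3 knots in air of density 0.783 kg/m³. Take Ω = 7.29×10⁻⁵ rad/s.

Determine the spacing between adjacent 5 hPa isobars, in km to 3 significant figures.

618 km

Coriolis parameter at 33°N:
f = 2Ω sin φ = 2 × 7.29×10⁻⁵ × sin 33° = 7.94×10⁻⁵ s⁻¹
Wind speed in SI: 25.3 knots = 13.0 m/s
Geostrophic balance rearranged: |∂P/∂n| = f ρ V_g
|∂P/∂n| = 7.94×10⁻⁵ × 0.783 × 13.0 = 8.09×10⁻⁴ Pa/m
Isobar spacing: Δn = ΔP/|∂P/∂n| = 500 Pa / 8.09×10⁻⁴ Pa/m = 617850 m ≈ 618 km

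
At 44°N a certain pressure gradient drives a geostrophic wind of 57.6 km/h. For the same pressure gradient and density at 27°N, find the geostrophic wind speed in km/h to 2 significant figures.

With the same pressure gradient and density, V_g ∝ 1/f ∝ 1/sin φ.
V₂ = V₁ · sin φ₁ / sin φ₂ = 57.6 × sin 44° / sin 27°
V₂ = 57.6 × 0.6947/0.4540 = 88 km/h

88 km/h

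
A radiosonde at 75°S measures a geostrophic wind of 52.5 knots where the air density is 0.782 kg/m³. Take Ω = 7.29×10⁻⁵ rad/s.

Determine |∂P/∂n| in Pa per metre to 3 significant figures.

2.97×10⁻³ Pa/m

Coriolis parameter at 75°S:
f = 2Ω sin φ = 2 × 7.29×10⁻⁵ × sin 75° = 1.41×10⁻⁴ s⁻¹
Wind speed in SI: 52.5 knots = 27.0 m/s
Geostrophic balance rearranged: |∂P/∂n| = f ρ V_g
|∂P/∂n| = 1.41×10⁻⁴ × 0.782 × 27.0 = 2.97×10⁻³ Pa/m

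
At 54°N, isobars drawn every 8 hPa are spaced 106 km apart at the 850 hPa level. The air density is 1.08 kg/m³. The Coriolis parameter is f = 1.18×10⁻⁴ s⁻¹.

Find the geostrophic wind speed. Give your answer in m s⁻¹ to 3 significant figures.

59.2 m s⁻¹

Pressure gradient: |∂P/∂n| = 800 Pa / 106000 m = 7.55×10⁻³ Pa/m
Geostrophic balance (pressure-gradient force = Coriolis force):
V_g = (1/(fρ)) |∂P/∂n| = 7.55×10⁻³ / (1.18×10⁻⁴ × 1.08) = 59.2 m/s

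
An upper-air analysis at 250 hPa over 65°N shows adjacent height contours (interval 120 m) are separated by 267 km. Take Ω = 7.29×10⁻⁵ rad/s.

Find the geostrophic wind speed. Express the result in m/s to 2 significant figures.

Coriolis parameter at 65°N:
f = 2Ω sin φ = 2 × 7.29×10⁻⁵ × sin 65° = 1.32×10⁻⁴ s⁻¹
Height gradient: |∂Z/∂n| = 120 m / 267000 m = 4.49×10⁻⁴
On a pressure surface, geostrophic balance gives V_g = (g/f)|∂Z/∂n|:
V_g = 9.81 × 4.49×10⁻⁴ / 1.32×10⁻⁴ = 33.4 m/s

33 m/s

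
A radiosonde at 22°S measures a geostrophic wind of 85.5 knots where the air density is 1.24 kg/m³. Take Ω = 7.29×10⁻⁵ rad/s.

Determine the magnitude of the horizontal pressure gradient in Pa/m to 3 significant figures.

2.98×10⁻³ Pa/m

Coriolis parameter at 22°S:
f = 2Ω sin φ = 2 × 7.29×10⁻⁵ × sin 22° = 5.46×10⁻⁵ s⁻¹
Wind speed in SI: 85.5 knots = 44.0 m/s
Geostrophic balance rearranged: |∂P/∂n| = f ρ V_g
|∂P/∂n| = 5.46×10⁻⁵ × 1.24 × 44.0 = 2.98×10⁻³ Pa/m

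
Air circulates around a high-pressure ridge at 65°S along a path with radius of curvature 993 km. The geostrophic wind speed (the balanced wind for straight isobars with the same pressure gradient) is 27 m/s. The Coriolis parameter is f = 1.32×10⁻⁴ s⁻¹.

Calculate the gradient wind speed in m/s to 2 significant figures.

Around a high, pressure-gradient force acts outward with centrifugal, so Coriolis balances both:
fV = (1/ρ)|∂P/∂n| + V²/R  →  V² − fR·V + fR·V_g = 0
With fR = 1.32×10⁻⁴ × 993×10³ m = 131 m/s:
V = [fR − √((fR)² − 4 fR V_g)]/2 = [131 − √(131² − 4×131×27)]/2 = 38 m/s
Supergeostrophic (V > V_g = 27 m/s), as expected around a high.

38 m/s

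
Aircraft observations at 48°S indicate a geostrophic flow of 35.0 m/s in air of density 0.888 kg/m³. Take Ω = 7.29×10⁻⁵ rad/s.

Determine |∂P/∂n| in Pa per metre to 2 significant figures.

Coriolis parameter at 48°S:
f = 2Ω sin φ = 2 × 7.29×10⁻⁵ × sin 48° = 1.08×10⁻⁴ s⁻¹
Geostrophic balance rearranged: |∂P/∂n| = f ρ V_g
|∂P/∂n| = 1.08×10⁻⁴ × 0.888 × 35.0 = 3.37×10⁻³ Pa/m

3.4×10⁻³ Pa/m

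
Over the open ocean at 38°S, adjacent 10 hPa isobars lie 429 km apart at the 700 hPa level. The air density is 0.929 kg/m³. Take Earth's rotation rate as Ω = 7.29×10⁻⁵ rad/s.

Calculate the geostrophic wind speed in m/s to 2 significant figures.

28 m/s

Coriolis parameter at 38°S:
f = 2Ω sin φ = 2 × 7.29×10⁻⁵ × sin 38° = 8.98×10⁻⁵ s⁻¹
Pressure gradient: |∂P/∂n| = 1000 Pa / 429000 m = 2.33×10⁻³ Pa/m
Geostrophic balance (pressure-gradient force = Coriolis force):
V_g = (1/(fρ)) |∂P/∂n| = 2.33×10⁻³ / (8.98×10⁻⁵ × 0.929) = 28.0 m/s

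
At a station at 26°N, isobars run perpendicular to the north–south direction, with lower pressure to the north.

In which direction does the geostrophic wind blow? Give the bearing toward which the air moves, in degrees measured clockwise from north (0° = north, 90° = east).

090°

The pressure-gradient force points toward the north (bearing 000°).
Geostrophic balance: in the Northern Hemisphere the Coriolis force deflects motion to the right, so the geostrophic wind blows 90° to the right of the pressure-gradient force (low pressure on the left).
Rotating 000° by 90° clockwise gives 090° — the wind blows toward the east.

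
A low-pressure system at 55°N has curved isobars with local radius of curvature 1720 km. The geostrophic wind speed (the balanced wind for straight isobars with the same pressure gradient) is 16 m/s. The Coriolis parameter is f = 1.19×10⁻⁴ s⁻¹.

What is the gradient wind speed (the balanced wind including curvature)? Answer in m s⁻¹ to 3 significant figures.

14.9 m s⁻¹

Around a low, centrifugal force acts outward with Coriolis, so pressure-gradient force balances both:
(1/ρ)|∂P/∂n| = fV + V²/R  →  V² + fR·V − fR·V_g = 0
With fR = 1.19×10⁻⁴ × 1720×10³ m = 205 m/s:
V = [−fR + √((fR)² + 4 fR V_g)]/2 = [−205 + √(205² + 4×205×16)]/2 = 14.9 m/s
Subgeostrophic (V < V_g = 16 m/s), as expected around a low.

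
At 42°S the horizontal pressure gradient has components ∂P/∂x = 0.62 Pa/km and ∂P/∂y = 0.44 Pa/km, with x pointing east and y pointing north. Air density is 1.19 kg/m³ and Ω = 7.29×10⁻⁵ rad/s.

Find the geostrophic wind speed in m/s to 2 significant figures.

Coriolis parameter at 42°S:
f = 2Ω sin φ = 2 × 7.29×10⁻⁵ × sin 42° = 9.76×10⁻⁵ s⁻¹
In the Southern Hemisphere f is negative: f = −9.76×10⁻⁵ s⁻¹.
Component geostrophic relations (x east, y north):
u_g = −(1/(fρ)) ∂P/∂y,  v_g = (1/(fρ)) ∂P/∂x
u_g = −(0.44×10⁻³)/(−9.76×10⁻⁵ × 1.19) = 3.79 m/s;  v_g = (0.62×10⁻³)/(−9.76×10⁻⁵ × 1.19) = −5.34 m/s
|V_g| = √(u_g² + v_g²) = 6.55 m/s

6.5 m/s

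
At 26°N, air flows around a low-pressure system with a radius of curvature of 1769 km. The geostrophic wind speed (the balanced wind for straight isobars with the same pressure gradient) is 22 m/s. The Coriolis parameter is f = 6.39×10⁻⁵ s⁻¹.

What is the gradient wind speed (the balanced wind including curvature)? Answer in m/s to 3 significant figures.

18.9 m/s

Around a low, centrifugal force acts outward with Coriolis, so pressure-gradient force balances both:
(1/ρ)|∂P/∂n| = fV + V²/R  →  V² + fR·V − fR·V_g = 0
With fR = 6.39×10⁻⁵ × 1769×10³ m = 113 m/s:
V = [−fR + √((fR)² + 4 fR V_g)]/2 = [−113 + √(113² + 4×113×22)]/2 = 18.9 m/s
Subgeostrophic (V < V_g = 22 m/s), as expected around a low.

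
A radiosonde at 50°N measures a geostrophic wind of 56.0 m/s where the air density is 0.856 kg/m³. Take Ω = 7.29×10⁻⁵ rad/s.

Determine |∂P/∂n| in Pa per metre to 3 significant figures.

Coriolis parameter at 50°N:
f = 2Ω sin φ = 2 × 7.29×10⁻⁵ × sin 50° = 1.12×10⁻⁴ s⁻¹
Geostrophic balance rearranged: |∂P/∂n| = f ρ V_g
|∂P/∂n| = 1.12×10⁻⁴ × 0.856 × 56.0 = 5.35×10⁻³ Pa/m

5.35×10⁻³ Pa/m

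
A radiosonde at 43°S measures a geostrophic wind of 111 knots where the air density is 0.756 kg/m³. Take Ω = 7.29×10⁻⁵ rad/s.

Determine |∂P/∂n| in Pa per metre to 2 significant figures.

Coriolis parameter at 43°S:
f = 2Ω sin φ = 2 × 7.29×10⁻⁵ × sin 43° = 9.94×10⁻⁵ s⁻¹
Wind speed in SI: 111 knots = 57.1 m/s
Geostrophic balance rearranged: |∂P/∂n| = f ρ V_g
|∂P/∂n| = 9.94×10⁻⁵ × 0.756 × 57.1 = 4.29×10⁻³ Pa/m

4.3×10⁻³ Pa/m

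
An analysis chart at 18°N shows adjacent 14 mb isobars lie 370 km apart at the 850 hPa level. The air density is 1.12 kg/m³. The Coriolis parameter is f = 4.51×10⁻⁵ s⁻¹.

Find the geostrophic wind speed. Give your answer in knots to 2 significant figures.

150 knots

Pressure gradient: |∂P/∂n| = 1400 Pa / 370000 m = 3.78×10⁻³ Pa/m
Geostrophic balance (pressure-gradient force = Coriolis force):
V_g = (1/(fρ)) |∂P/∂n| = 3.78×10⁻³ / (4.51×10⁻⁵ × 1.12) = 74.9 m/s
Converting: 74.9 m/s × 1.944 = 150 knots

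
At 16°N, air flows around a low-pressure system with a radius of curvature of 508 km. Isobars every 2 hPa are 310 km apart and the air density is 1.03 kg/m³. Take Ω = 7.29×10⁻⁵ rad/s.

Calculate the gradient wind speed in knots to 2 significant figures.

20 knots

Coriolis parameter at 16°N:
f = 2Ω sin φ = 2 × 7.29×10⁻⁵ × sin 16° = 4.02×10⁻⁵ s⁻¹
Pressure gradient: |∂P/∂n| = 200 Pa / 310000 m = 6.45×10⁻⁴ Pa/m
Geostrophic speed: V_g = |∂P/∂n|/(fρ) = 6.45×10⁻⁴/(4.02×10⁻⁵ × 1.03) = 15.6 m/s
Around a low, centrifugal force acts outward with Coriolis, so pressure-gradient force balances both:
(1/ρ)|∂P/∂n| = fV + V²/R  →  V² + fR·V − fR·V_g = 0
With fR = 4.02×10⁻⁵ × 508×10³ m = 20.4 m/s:
V = [−fR + √((fR)² + 4 fR V_g)]/2 = [−20.4 + √(20.4² + 4×20.4×15.6)]/2 = 10.3 m/s
Subgeostrophic (V < V_g = 15.6 m/s), as expected around a low.
Converting: 10.3 m/s × 1.944 = 20 knots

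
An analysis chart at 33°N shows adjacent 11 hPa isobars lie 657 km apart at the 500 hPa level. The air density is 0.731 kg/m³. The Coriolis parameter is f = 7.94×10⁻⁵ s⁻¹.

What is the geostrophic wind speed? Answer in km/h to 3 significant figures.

Pressure gradient: |∂P/∂n| = 1100 Pa / 657000 m = 1.67×10⁻³ Pa/m
Geostrophic balance (pressure-gradient force = Coriolis force):
V_g = (1/(fρ)) |∂P/∂n| = 1.67×10⁻³ / (7.94×10⁻⁵ × 0.731) = 28.8 m/s
Converting: 28.8 m/s × 3.6 = 104 km/h

104 km/h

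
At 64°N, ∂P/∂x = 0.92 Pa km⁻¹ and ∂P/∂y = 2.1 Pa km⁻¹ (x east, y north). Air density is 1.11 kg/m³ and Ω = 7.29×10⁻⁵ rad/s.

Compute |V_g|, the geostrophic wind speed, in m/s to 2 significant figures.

Coriolis parameter at 64°N:
f = 2Ω sin φ = 2 × 7.29×10⁻⁵ × sin 64° = 1.31×10⁻⁴ s⁻¹
Component geostrophic relations (x east, y north):
u_g = −(1/(fρ)) ∂P/∂y,  v_g = (1/(fρ)) ∂P/∂x
u_g = −(2.1×10⁻³)/(1.31×10⁻⁴ × 1.11) = −14.4 m/s;  v_g = (0.92×10⁻³)/(1.31×10⁻⁴ × 1.11) = 6.32 m/s
|V_g| = √(u_g² + v_g²) = 15.8 m/s

16 m/s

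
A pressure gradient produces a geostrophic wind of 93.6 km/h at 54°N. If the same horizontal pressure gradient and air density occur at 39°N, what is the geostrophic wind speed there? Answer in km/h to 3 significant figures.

120 km/h

With the same pressure gradient and density, V_g ∝ 1/f ∝ 1/sin φ.
V₂ = V₁ · sin φ₁ / sin φ₂ = 93.6 × sin 54° / sin 39°
V₂ = 93.6 × 0.8090/0.6293 = 120 km/h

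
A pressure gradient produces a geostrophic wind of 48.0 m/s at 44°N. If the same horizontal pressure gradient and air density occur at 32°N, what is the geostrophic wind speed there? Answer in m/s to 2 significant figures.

63 m/s

With the same pressure gradient and density, V_g ∝ 1/f ∝ 1/sin φ.
V₂ = V₁ · sin φ₁ / sin φ₂ = 48.0 × sin 44° / sin 32°
V₂ = 48.0 × 0.6947/0.5299 = 63 m/s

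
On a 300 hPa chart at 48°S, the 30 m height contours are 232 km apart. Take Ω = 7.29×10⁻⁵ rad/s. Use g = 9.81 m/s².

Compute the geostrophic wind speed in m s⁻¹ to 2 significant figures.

Coriolis parameter at 48°S:
f = 2Ω sin φ = 2 × 7.29×10⁻⁵ × sin 48° = 1.08×10⁻⁴ s⁻¹
Height gradient: |∂Z/∂n| = 30 m / 232000 m = 1.29×10⁻⁴
On a pressure surface, geostrophic balance gives V_g = (g/f)|∂Z/∂n|:
V_g = 9.81 × 1.29×10⁻⁴ / 1.08×10⁻⁴ = 11.7 m/s

12 m s⁻¹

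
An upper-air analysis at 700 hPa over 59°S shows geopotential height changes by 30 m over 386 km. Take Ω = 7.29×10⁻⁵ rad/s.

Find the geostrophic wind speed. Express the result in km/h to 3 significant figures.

22.0 km/h

Coriolis parameter at 59°S:
f = 2Ω sin φ = 2 × 7.29×10⁻⁵ × sin 59° = 1.25×10⁻⁴ s⁻¹
Height gradient: |∂Z/∂n| = 30 m / 386000 m = 7.77×10⁻⁵
On a pressure surface, geostrophic balance gives V_g = (g/f)|∂Z/∂n|:
V_g = 9.81 × 7.77×10⁻⁵ / 1.25×10⁻⁴ = 6.10 m/s
Converting: 6.10 m/s × 3.6 = 22.0 km/h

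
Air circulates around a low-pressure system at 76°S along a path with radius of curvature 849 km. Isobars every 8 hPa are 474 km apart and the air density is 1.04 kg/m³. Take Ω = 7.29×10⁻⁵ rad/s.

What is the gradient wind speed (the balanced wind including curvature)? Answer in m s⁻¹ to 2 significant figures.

Coriolis parameter at 76°S:
f = 2Ω sin φ = 2 × 7.29×10⁻⁵ × sin 76° = 1.41×10⁻⁴ s⁻¹
Pressure gradient: |∂P/∂n| = 800 Pa / 474000 m = 1.69×10⁻³ Pa/m
Geostrophic speed: V_g = |∂P/∂n|/(fρ) = 1.69×10⁻³/(1.41×10⁻⁴ × 1.04) = 11.5 m/s
Around a low, centrifugal force acts outward with Coriolis, so pressure-gradient force balances both:
(1/ρ)|∂P/∂n| = fV + V²/R  →  V² + fR·V − fR·V_g = 0
With fR = 1.41×10⁻⁴ × 849×10³ m = 120 m/s:
V = [−fR + √((fR)² + 4 fR V_g)]/2 = [−120 + √(120² + 4×120×11.5)]/2 = 10.5 m/s
Subgeostrophic (V < V_g = 11.5 m/s), as expected around a low.

11 m s⁻¹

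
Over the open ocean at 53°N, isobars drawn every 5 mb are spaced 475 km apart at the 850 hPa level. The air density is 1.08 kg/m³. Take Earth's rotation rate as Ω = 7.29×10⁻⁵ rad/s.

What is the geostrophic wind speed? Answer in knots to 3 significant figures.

16.3 knots

Coriolis parameter at 53°N:
f = 2Ω sin φ = 2 × 7.29×10⁻⁵ × sin 53° = 1.16×10⁻⁴ s⁻¹
Pressure gradient: |∂P/∂n| = 500 Pa / 475000 m = 1.05×10⁻³ Pa/m
Geostrophic balance (pressure-gradient force = Coriolis force):
V_g = (1/(fρ)) |∂P/∂n| = 1.05×10⁻³ / (1.16×10⁻⁴ × 1.08) = 8.37 m/s
Converting: 8.37 m/s × 1.944 = 16.3 knots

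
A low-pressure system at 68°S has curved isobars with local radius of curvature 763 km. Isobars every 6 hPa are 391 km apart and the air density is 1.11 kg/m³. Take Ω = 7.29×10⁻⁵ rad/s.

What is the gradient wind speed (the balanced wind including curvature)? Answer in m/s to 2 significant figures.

Coriolis parameter at 68°S:
f = 2Ω sin φ = 2 × 7.29×10⁻⁵ × sin 68° = 1.35×10⁻⁴ s⁻¹
Pressure gradient: |∂P/∂n| = 600 Pa / 391000 m = 1.53×10⁻³ Pa/m
Geostrophic speed: V_g = |∂P/∂n|/(fρ) = 1.53×10⁻³/(1.35×10⁻⁴ × 1.11) = 10.2 m/s
Around a low, centrifugal force acts outward with Coriolis, so pressure-gradient force balances both:
(1/ρ)|∂P/∂n| = fV + V²/R  →  V² + fR·V − fR·V_g = 0
With fR = 1.35×10⁻⁴ × 763×10³ m = 103 m/s:
V = [−fR + √((fR)² + 4 fR V_g)]/2 = [−103 + √(103² + 4×103×10.2)]/2 = 9.37 m/s
Subgeostrophic (V < V_g = 10.2 m/s), as expected around a low.

9.4 m/s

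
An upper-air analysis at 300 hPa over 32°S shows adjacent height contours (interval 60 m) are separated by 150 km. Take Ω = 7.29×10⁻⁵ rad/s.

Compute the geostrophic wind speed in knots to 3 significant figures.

98.7 knots

Coriolis parameter at 32°S:
f = 2Ω sin φ = 2 × 7.29×10⁻⁵ × sin 32° = 7.73×10⁻⁵ s⁻¹
Height gradient: |∂Z/∂n| = 60 m / 150000 m = 4.00×10⁻⁴
On a pressure surface, geostrophic balance gives V_g = (g/f)|∂Z/∂n|:
V_g = 9.81 × 4.00×10⁻⁴ / 7.73×10⁻⁵ = 50.8 m/s
Converting: 50.8 m/s × 1.944 = 98.7 knots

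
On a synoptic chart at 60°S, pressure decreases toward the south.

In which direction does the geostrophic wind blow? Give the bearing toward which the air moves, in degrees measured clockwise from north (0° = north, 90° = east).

090°

The pressure-gradient force points toward the south (bearing 180°).
Geostrophic balance: in the Southern Hemisphere the Coriolis force deflects motion to the left, so the geostrophic wind blows 90° to the left of the pressure-gradient force (low pressure on the right).
Rotating 180° by 90° counterclockwise gives 090° — the wind blows toward the east.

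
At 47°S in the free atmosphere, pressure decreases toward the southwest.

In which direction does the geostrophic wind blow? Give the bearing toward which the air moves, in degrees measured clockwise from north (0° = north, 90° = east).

The pressure-gradient force points toward the southwest (bearing 225°).
Geostrophic balance: in the Southern Hemisphere the Coriolis force deflects motion to the left, so the geostrophic wind blows 90° to the left of the pressure-gradient force (low pressure on the right).
Rotating 225° by 90° counterclockwise gives 135° — the wind blows toward the southeast.

135°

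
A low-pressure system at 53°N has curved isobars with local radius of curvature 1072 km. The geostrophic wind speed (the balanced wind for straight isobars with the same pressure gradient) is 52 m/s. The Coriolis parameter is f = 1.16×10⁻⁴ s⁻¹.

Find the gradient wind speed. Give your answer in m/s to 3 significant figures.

Around a low, centrifugal force acts outward with Coriolis, so pressure-gradient force balances both:
(1/ρ)|∂P/∂n| = fV + V²/R  →  V² + fR·V − fR·V_g = 0
With fR = 1.16×10⁻⁴ × 1072×10³ m = 124 m/s:
V = [−fR + √((fR)² + 4 fR V_g)]/2 = [−124 + √(124² + 4×124×52)]/2 = 39.5 m/s
Subgeostrophic (V < V_g = 52 m/s), as expected around a low.

39.5 m/s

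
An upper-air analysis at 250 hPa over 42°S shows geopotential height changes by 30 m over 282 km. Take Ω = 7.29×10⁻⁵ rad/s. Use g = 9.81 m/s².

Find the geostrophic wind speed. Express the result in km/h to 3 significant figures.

Coriolis parameter at 42°S:
f = 2Ω sin φ = 2 × 7.29×10⁻⁵ × sin 42° = 9.76×10⁻⁵ s⁻¹
Height gradient: |∂Z/∂n| = 30 m / 282000 m = 1.06×10⁻⁴
On a pressure surface, geostrophic balance gives V_g = (g/f)|∂Z/∂n|:
V_g = 9.81 × 1.06×10⁻⁴ / 9.76×10⁻⁵ = 10.7 m/s
Converting: 10.7 m/s × 3.6 = 38.5 km/h

38.5 km/h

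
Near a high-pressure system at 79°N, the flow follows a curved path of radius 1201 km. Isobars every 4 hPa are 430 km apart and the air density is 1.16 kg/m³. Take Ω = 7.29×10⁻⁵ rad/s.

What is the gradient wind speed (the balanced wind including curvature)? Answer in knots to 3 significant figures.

11.3 knots

Coriolis parameter at 79°N:
f = 2Ω sin φ = 2 × 7.29×10⁻⁵ × sin 79° = 1.43×10⁻⁴ s⁻¹
Pressure gradient: |∂P/∂n| = 400 Pa / 430000 m = 9.30×10⁻⁴ Pa/m
Geostrophic speed: V_g = |∂P/∂n|/(fρ) = 9.30×10⁻⁴/(1.43×10⁻⁴ × 1.16) = 5.60 m/s
Around a high, pressure-gradient force acts outward with centrifugal, so Coriolis balances both:
fV = (1/ρ)|∂P/∂n| + V²/R  →  V² − fR·V + fR·V_g = 0
With fR = 1.43×10⁻⁴ × 1201×10³ m = 172 m/s:
V = [fR − √((fR)² − 4 fR V_g)]/2 = [172 − √(172² − 4×172×5.6)]/2 = 5.8 m/s
Supergeostrophic (V > V_g = 5.6 m/s), as expected around a high.
Converting: 5.8 m/s × 1.944 = 11.3 knots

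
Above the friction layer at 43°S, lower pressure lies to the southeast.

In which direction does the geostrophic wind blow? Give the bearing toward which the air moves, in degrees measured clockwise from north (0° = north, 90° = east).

045°

The pressure-gradient force points toward the southeast (bearing 135°).
Geostrophic balance: in the Southern Hemisphere the Coriolis force deflects motion to the left, so the geostrophic wind blows 90° to the left of the pressure-gradient force (low pressure on the right).
Rotating 135° by 90° counterclockwise gives 045° — the wind blows toward the northeast.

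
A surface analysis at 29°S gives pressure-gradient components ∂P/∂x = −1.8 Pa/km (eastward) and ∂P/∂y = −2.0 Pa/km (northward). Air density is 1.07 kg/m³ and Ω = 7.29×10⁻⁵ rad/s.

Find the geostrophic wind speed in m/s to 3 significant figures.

Coriolis parameter at 29°S:
f = 2Ω sin φ = 2 × 7.29×10⁻⁵ × sin 29° = 7.07×10⁻⁵ s⁻¹
In the Southern Hemisphere f is negative: f = −7.07×10⁻⁵ s⁻¹.
Component geostrophic relations (x east, y north):
u_g = −(1/(fρ)) ∂P/∂y,  v_g = (1/(fρ)) ∂P/∂x
u_g = −(−2.0×10⁻³)/(−7.07×10⁻⁵ × 1.07) = −26.4 m/s;  v_g = (−1.8×10⁻³)/(−7.07×10⁻⁵ × 1.07) = 23.8 m/s
|V_g| = √(u_g² + v_g²) = 35.6 m/s

35.6 m/s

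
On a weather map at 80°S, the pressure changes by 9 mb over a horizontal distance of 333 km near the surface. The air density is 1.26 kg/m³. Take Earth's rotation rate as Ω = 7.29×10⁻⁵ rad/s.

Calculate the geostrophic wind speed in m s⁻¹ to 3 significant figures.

14.9 m s⁻¹

Coriolis parameter at 80°S:
f = 2Ω sin φ = 2 × 7.29×10⁻⁵ × sin 80° = 1.44×10⁻⁴ s⁻¹
Pressure gradient: |∂P/∂n| = 900 Pa / 333000 m = 2.70×10⁻³ Pa/m
Geostrophic balance (pressure-gradient force = Coriolis force):
V_g = (1/(fρ)) |∂P/∂n| = 2.70×10⁻³ / (1.44×10⁻⁴ × 1.26) = 14.9 m/s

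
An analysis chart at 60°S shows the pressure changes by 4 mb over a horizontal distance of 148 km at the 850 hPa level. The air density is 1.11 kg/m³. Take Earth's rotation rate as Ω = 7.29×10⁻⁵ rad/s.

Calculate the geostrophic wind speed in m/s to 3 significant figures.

19.3 m/s

Coriolis parameter at 60°S:
f = 2Ω sin φ = 2 × 7.29×10⁻⁵ × sin 60° = 1.26×10⁻⁴ s⁻¹
Pressure gradient: |∂P/∂n| = 400 Pa / 148000 m = 2.70×10⁻³ Pa/m
Geostrophic balance (pressure-gradient force = Coriolis force):
V_g = (1/(fρ)) |∂P/∂n| = 2.70×10⁻³ / (1.26×10⁻⁴ × 1.11) = 19.3 m/s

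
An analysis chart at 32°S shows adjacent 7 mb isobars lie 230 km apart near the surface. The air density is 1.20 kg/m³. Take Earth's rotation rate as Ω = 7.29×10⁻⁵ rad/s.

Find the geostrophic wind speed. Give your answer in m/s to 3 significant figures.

32.8 m/s

Coriolis parameter at 32°S:
f = 2Ω sin φ = 2 × 7.29×10⁻⁵ × sin 32° = 7.73×10⁻⁵ s⁻¹
Pressure gradient: |∂P/∂n| = 700 Pa / 230000 m = 3.04×10⁻³ Pa/m
Geostrophic balance (pressure-gradient force = Coriolis force):
V_g = (1/(fρ)) |∂P/∂n| = 3.04×10⁻³ / (7.73×10⁻⁵ × 1.20) = 32.8 m/s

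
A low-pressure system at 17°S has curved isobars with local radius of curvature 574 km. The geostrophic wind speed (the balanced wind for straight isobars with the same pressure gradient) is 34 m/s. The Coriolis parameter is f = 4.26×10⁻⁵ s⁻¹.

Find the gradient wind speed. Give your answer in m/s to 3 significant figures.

19.1 m/s

Around a low, centrifugal force acts outward with Coriolis, so pressure-gradient force balances both:
(1/ρ)|∂P/∂n| = fV + V²/R  →  V² + fR·V − fR·V_g = 0
With fR = 4.26×10⁻⁵ × 574×10³ m = 24.5 m/s:
V = [−fR + √((fR)² + 4 fR V_g)]/2 = [−24.5 + √(24.5² + 4×24.5×34)]/2 = 19.1 m/s
Subgeostrophic (V < V_g = 34 m/s), as expected around a low.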